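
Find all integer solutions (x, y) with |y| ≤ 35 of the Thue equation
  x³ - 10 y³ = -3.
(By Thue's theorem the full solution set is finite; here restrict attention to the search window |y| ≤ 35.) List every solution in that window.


The equation is x³ - 10y³ = -3. For fixed y, x³ = 10·y³ − 3, so a solution requires the RHS to be a perfect cube.
Strategy: iterate y from -35 to 35, compute RHS = 10·y³ − 3, and check whether it is a (positive or negative) perfect cube.
Check small values of y:
  y = 0: RHS = -3 is not a perfect cube.
  y = 1: RHS = 7 is not a perfect cube.
  y = -1: RHS = -13 is not a perfect cube.
  y = 2: RHS = 77 is not a perfect cube.
  y = -2: RHS = -83 is not a perfect cube.
  y = 3: RHS = 267 is not a perfect cube.
  y = -3: RHS = -273 is not a perfect cube.
Continuing the search up to |y| = 35 finds no solutions either.
No (x, y) in the scanned range satisfies the equation.

No integer solutions with |y| ≤ 35.


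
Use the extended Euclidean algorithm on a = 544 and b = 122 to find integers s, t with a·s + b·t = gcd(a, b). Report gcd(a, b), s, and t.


Euclidean algorithm on (544, 122) — divide until remainder is 0:
  544 = 4 · 122 + 56
  122 = 2 · 56 + 10
  56 = 5 · 10 + 6
  10 = 1 · 6 + 4
  6 = 1 · 4 + 2
  4 = 2 · 2 + 0
gcd(544, 122) = 2.
Track Bezout coefficients alongside the remainders: start with r₀ = 544 = a·1 + b·0 (s = 1, t = 0) and r₁ = 122 = a·0 + b·1 (s = 0, t = 1); each new remainder r_{k+1} = r_{k-1} − q_k·r_k inherits s_{k+1} = s_{k-1} − q_k·s_k, t_{k+1} = t_{k-1} − q_k·t_k, so r_k = a·s_k + b·t_k at every step:
  q = 4: r = 56, s = 1 − 4·0 = 1, t = 0 − 4·1 = -4  (check: 544·1 + 122·(-4) = 56)
  q = 2: r = 10, s = 0 − 2·1 = -2, t = 1 − 2·(-4) = 9  (check: 544·(-2) + 122·9 = 10)
  q = 5: r = 6, s = 1 − 5·(-2) = 11, t = -4 − 5·9 = -49  (check: 544·11 + 122·(-49) = 6)
  q = 1: r = 4, s = -2 − 1·11 = -13, t = 9 − 1·(-49) = 58  (check: 544·(-13) + 122·58 = 4)
  q = 1: r = 2, s = 11 − 1·(-13) = 24, t = -49 − 1·58 = -107  (check: 544·24 + 122·(-107) = 2)
The row with r = 2 (the gcd) gives the Bezout coefficients s = 24, t = -107.
Result: 544 · (24) + 122 · (-107) = 2.

gcd(544, 122) = 2; s = 24, t = -107 (check: 544·24 + 122·(-107) = 2).


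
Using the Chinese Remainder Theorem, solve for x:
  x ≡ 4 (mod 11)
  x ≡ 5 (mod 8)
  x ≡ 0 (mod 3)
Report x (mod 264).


Moduli 11, 8, 3 are pairwise coprime; by CRT there is a unique solution modulo M = 11 · 8 · 3 = 264.
Solve pairwise, accumulating the modulus:
  Start with x ≡ 4 (mod 11).
  Combine with x ≡ 5 (mod 8): since gcd(11, 8) = 1, we get a unique residue mod 88.
    Write x = 4 + 11·t and substitute into x ≡ 5 (mod 8): 11·t ≡ 5 − 4 = 1 (mod 8).
    Reduce coefficients mod 8: 3·t ≡ 1 (mod 8).
    The inverse of 3 mod 8 is 3 (since 3·3 = 9 = 1·8 + 1), so t ≡ 3·1 = 3 ≡ 3 (mod 8).
    Then x = 4 + 11·3 = 37, valid modulo lcm(11, 8) = 88: x ≡ 37 (mod 88).
  Combine with x ≡ 0 (mod 3): since gcd(88, 3) = 1, we get a unique residue mod 264.
    Write x = 37 + 88·t and substitute into x ≡ 0 (mod 3): 88·t ≡ 0 − 37 = -37 (mod 3).
    Reduce coefficients mod 3: 1·t ≡ 2 (mod 3).
    So t ≡ 2 (mod 3).
    Then x = 37 + 88·2 = 213, valid modulo lcm(88, 3) = 264: x ≡ 213 (mod 264).
Verify: 213 mod 11 = 4 ✓, 213 mod 8 = 5 ✓, 213 mod 3 = 0 ✓.

x ≡ 213 (mod 264).


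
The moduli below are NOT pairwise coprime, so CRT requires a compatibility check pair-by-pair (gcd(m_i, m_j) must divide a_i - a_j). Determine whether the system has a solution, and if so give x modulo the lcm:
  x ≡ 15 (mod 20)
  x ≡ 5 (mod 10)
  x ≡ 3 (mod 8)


Moduli 20, 10, 8 are not pairwise coprime, so CRT works modulo lcm(m_i) when all pairwise compatibility conditions hold.
Pairwise compatibility: gcd(m_i, m_j) must divide a_i - a_j for every pair.
Merge one congruence at a time:
  Start: x ≡ 15 (mod 20).
  Combine with x ≡ 5 (mod 10): gcd(20, 10) = 10; 5 - 15 = -10, which IS divisible by 10, so compatible.
    Write x = 15 + 20·t and substitute into x ≡ 5 (mod 10): 20·t ≡ 5 − 15 = -10 (mod 10).
    Divide the congruence (and modulus) by g = 10: 2·t ≡ -1 (mod 1).
    Modulo 1 every t works; take t = 0.
    Then x = 15 + 20·0 = 15, valid modulo lcm(20, 10) = 20: x ≡ 15 (mod 20).
  Combine with x ≡ 3 (mod 8): gcd(20, 8) = 4; 3 - 15 = -12, which IS divisible by 4, so compatible.
    Write x = 15 + 20·t and substitute into x ≡ 3 (mod 8): 20·t ≡ 3 − 15 = -12 (mod 8).
    Divide the congruence (and modulus) by g = 4: 5·t ≡ -3 (mod 2).
    Reduce coefficients mod 2: 1·t ≡ 1 (mod 2).
    So t ≡ 1 (mod 2).
    Then x = 15 + 20·1 = 35, valid modulo lcm(20, 8) = 40: x ≡ 35 (mod 40).
Verify: 35 mod 20 = 15, 35 mod 10 = 5, 35 mod 8 = 3.

x ≡ 35 (mod 40).


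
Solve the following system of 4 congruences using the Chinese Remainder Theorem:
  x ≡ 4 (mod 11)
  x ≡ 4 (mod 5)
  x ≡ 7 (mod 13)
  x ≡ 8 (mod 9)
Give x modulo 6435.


Product of moduli M = 11 · 5 · 13 · 9 = 6435.
Merge one congruence at a time:
  Start: x ≡ 4 (mod 11).
  Combine with x ≡ 4 (mod 5); new modulus lcm = 55.
    Write x = 4 + 11·t and substitute into x ≡ 4 (mod 5): 11·t ≡ 4 − 4 = 0 (mod 5).
    Reduce coefficients mod 5: 1·t ≡ 0 (mod 5).
    So t ≡ 0 (mod 5).
    Then x = 4 + 11·0 = 4, valid modulo lcm(11, 5) = 55: x ≡ 4 (mod 55).
  Combine with x ≡ 7 (mod 13); new modulus lcm = 715.
    Write x = 4 + 55·t and substitute into x ≡ 7 (mod 13): 55·t ≡ 7 − 4 = 3 (mod 13).
    Reduce coefficients mod 13: 3·t ≡ 3 (mod 13).
    The inverse of 3 mod 13 is 9 (since 3·9 = 27 = 2·13 + 1), so t ≡ 9·3 = 27 ≡ 1 (mod 13).
    Then x = 4 + 55·1 = 59, valid modulo lcm(55, 13) = 715: x ≡ 59 (mod 715).
  Combine with x ≡ 8 (mod 9); new modulus lcm = 6435.
    Write x = 59 + 715·t and substitute into x ≡ 8 (mod 9): 715·t ≡ 8 − 59 = -51 (mod 9).
    Reduce coefficients mod 9: 4·t ≡ 3 (mod 9).
    The inverse of 4 mod 9 is 7 (since 4·7 = 28 = 3·9 + 1), so t ≡ 7·3 = 21 ≡ 3 (mod 9).
    Then x = 59 + 715·3 = 2204, valid modulo lcm(715, 9) = 6435: x ≡ 2204 (mod 6435).
Verify against each original: 2204 mod 11 = 4, 2204 mod 5 = 4, 2204 mod 13 = 7, 2204 mod 9 = 8.

x ≡ 2204 (mod 6435).


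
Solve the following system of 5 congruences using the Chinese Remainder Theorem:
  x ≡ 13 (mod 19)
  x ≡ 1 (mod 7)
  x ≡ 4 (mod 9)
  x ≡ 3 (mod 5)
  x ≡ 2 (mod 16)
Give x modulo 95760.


Product of moduli M = 19 · 7 · 9 · 5 · 16 = 95760.
Merge one congruence at a time:
  Start: x ≡ 13 (mod 19).
  Combine with x ≡ 1 (mod 7); new modulus lcm = 133.
    Write x = 13 + 19·t and substitute into x ≡ 1 (mod 7): 19·t ≡ 1 − 13 = -12 (mod 7).
    Reduce coefficients mod 7: 5·t ≡ 2 (mod 7).
    The inverse of 5 mod 7 is 3 (since 5·3 = 15 = 2·7 + 1), so t ≡ 3·2 = 6 ≡ 6 (mod 7).
    Then x = 13 + 19·6 = 127, valid modulo lcm(19, 7) = 133: x ≡ 127 (mod 133).
  Combine with x ≡ 4 (mod 9); new modulus lcm = 1197.
    Write x = 127 + 133·t and substitute into x ≡ 4 (mod 9): 133·t ≡ 4 − 127 = -123 (mod 9).
    Reduce coefficients mod 9: 7·t ≡ 3 (mod 9).
    The inverse of 7 mod 9 is 4 (since 7·4 = 28 = 3·9 + 1), so t ≡ 4·3 = 12 ≡ 3 (mod 9).
    Then x = 127 + 133·3 = 526, valid modulo lcm(133, 9) = 1197: x ≡ 526 (mod 1197).
  Combine with x ≡ 3 (mod 5); new modulus lcm = 5985.
    Write x = 526 + 1197·t and substitute into x ≡ 3 (mod 5): 1197·t ≡ 3 − 526 = -523 (mod 5).
    Reduce coefficients mod 5: 2·t ≡ 2 (mod 5).
    The inverse of 2 mod 5 is 3 (since 2·3 = 6 = 1·5 + 1), so t ≡ 3·2 = 6 ≡ 1 (mod 5).
    Then x = 526 + 1197·1 = 1723, valid modulo lcm(1197, 5) = 5985: x ≡ 1723 (mod 5985).
  Combine with x ≡ 2 (mod 16); new modulus lcm = 95760.
    Write x = 1723 + 5985·t and substitute into x ≡ 2 (mod 16): 5985·t ≡ 2 − 1723 = -1721 (mod 16).
    Reduce coefficients mod 16: 1·t ≡ 7 (mod 16).
    So t ≡ 7 (mod 16).
    Then x = 1723 + 5985·7 = 43618, valid modulo lcm(5985, 16) = 95760: x ≡ 43618 (mod 95760).
Verify against each original: 43618 mod 19 = 13, 43618 mod 7 = 1, 43618 mod 9 = 4, 43618 mod 5 = 3, 43618 mod 16 = 2.

x ≡ 43618 (mod 95760).


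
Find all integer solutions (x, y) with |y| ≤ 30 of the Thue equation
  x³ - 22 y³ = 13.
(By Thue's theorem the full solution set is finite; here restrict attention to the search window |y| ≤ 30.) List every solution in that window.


The equation is x³ - 22y³ = 13. For fixed y, x³ = 22·y³ + 13, so a solution requires the RHS to be a perfect cube.
Strategy: iterate y from -30 to 30, compute RHS = 22·y³ + 13, and check whether it is a (positive or negative) perfect cube.
Check small values of y:
  y = 0: RHS = 13 is not a perfect cube.
  y = 1: RHS = 35 is not a perfect cube.
  y = -1: RHS = -9 is not a perfect cube.
  y = 2: RHS = 189 is not a perfect cube.
  y = -2: RHS = -163 is not a perfect cube.
  y = 3: RHS = 607 is not a perfect cube.
  y = -3: RHS = -581 is not a perfect cube.
Continuing the search up to |y| = 30 finds no solutions either.
No (x, y) in the scanned range satisfies the equation.

No integer solutions with |y| ≤ 30.


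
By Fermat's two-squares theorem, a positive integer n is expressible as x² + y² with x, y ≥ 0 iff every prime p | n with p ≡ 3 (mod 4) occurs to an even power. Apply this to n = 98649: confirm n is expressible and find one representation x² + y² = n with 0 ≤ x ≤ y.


Step 1: Factor n = 98649 = 3^2 · 97 · 113.
Step 2: Check the mod-4 condition on each prime factor: 3 ≡ 3 (mod 4), exponent 2 (must be even); 97 ≡ 1 (mod 4), exponent 1; 113 ≡ 1 (mod 4), exponent 1.
All primes ≡ 3 (mod 4) appear to even exponent (or don't appear), so by the two-squares theorem n IS expressible as a sum of two squares.
Step 3: Build a representation. Group n = k² · m with k = 3 and m = 97 · 113 = 10961 (a product of primes ≡ 1 (mod 4)); a representation of m scales to one of n via (k·x)² + (k·y)² = k²(x² + y²). Each prime p ≡ 1 (mod 4) is itself a sum of two squares; find a² by testing p − a² for a perfect square:
  97: 97 − 1² = 96, 97 − 2² = 93, 97 − 3² = 88, 97 − 4² = 81 = 9² ⇒ 97 = 4² + 9².
  113: 113 − 1² = 112, 113 − 2² = 109, 113 − 3² = 104, 113 − 4² = 97, 113 − 5² = 88, 113 − 6² = 77, 113 − 7² = 64 = 8² ⇒ 113 = 7² + 8².
  Combine using the Brahmagupta–Fibonacci identity (a² + b²)(c² + d²) = (ac − bd)² + (ad + bc)² = (ac + bd)² + (ad − bc)²:
  97 · 113 = 10961: from (4² + 9²)(7² + 8²), take (4·7 − 9·8, 4·8 + 9·7) = (28 − 72, 32 + 63) = (-44, 95); dropping signs (only squares matter) gives (44, 95); check 44² + 95² = 1936 + 9025 = 10961 ✓.
  Scale by k = 3: (3·44, 3·95) = (132, 285).
Step 4: Order so x ≤ y and verify: 132² + 285² = 17424 + 81225 = 98649 = n. ✓

n = 98649 = 132² + 285² (one valid representation with x ≤ y).


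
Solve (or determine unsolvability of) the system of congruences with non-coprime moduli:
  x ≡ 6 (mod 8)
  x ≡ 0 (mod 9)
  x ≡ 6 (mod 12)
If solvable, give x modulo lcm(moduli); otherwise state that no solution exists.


Moduli 8, 9, 12 are not pairwise coprime, so CRT works modulo lcm(m_i) when all pairwise compatibility conditions hold.
Pairwise compatibility: gcd(m_i, m_j) must divide a_i - a_j for every pair.
Merge one congruence at a time:
  Start: x ≡ 6 (mod 8).
  Combine with x ≡ 0 (mod 9): gcd(8, 9) = 1; 0 - 6 = -6, which IS divisible by 1, so compatible.
    Write x = 6 + 8·t and substitute into x ≡ 0 (mod 9): 8·t ≡ 0 − 6 = -6 (mod 9).
    Reduce coefficients mod 9: 8·t ≡ 3 (mod 9).
    The inverse of 8 mod 9 is 8 (since 8·8 = 64 = 7·9 + 1), so t ≡ 8·3 = 24 ≡ 6 (mod 9).
    Then x = 6 + 8·6 = 54, valid modulo lcm(8, 9) = 72: x ≡ 54 (mod 72).
  Combine with x ≡ 6 (mod 12): gcd(72, 12) = 12; 6 - 54 = -48, which IS divisible by 12, so compatible.
    Write x = 54 + 72·t and substitute into x ≡ 6 (mod 12): 72·t ≡ 6 − 54 = -48 (mod 12).
    Divide the congruence (and modulus) by g = 12: 6·t ≡ -4 (mod 1).
    Modulo 1 every t works; take t = 0.
    Then x = 54 + 72·0 = 54, valid modulo lcm(72, 12) = 72: x ≡ 54 (mod 72).
Verify: 54 mod 8 = 6, 54 mod 9 = 0, 54 mod 12 = 6.

x ≡ 54 (mod 72).


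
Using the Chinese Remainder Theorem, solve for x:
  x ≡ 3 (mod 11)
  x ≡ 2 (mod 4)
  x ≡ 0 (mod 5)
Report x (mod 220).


Moduli 11, 4, 5 are pairwise coprime; by CRT there is a unique solution modulo M = 11 · 4 · 5 = 220.
Solve pairwise, accumulating the modulus:
  Start with x ≡ 3 (mod 11).
  Combine with x ≡ 2 (mod 4): since gcd(11, 4) = 1, we get a unique residue mod 44.
    Write x = 3 + 11·t and substitute into x ≡ 2 (mod 4): 11·t ≡ 2 − 3 = -1 (mod 4).
    Reduce coefficients mod 4: 3·t ≡ 3 (mod 4).
    The inverse of 3 mod 4 is 3 (since 3·3 = 9 = 2·4 + 1), so t ≡ 3·3 = 9 ≡ 1 (mod 4).
    Then x = 3 + 11·1 = 14, valid modulo lcm(11, 4) = 44: x ≡ 14 (mod 44).
  Combine with x ≡ 0 (mod 5): since gcd(44, 5) = 1, we get a unique residue mod 220.
    Write x = 14 + 44·t and substitute into x ≡ 0 (mod 5): 44·t ≡ 0 − 14 = -14 (mod 5).
    Reduce coefficients mod 5: 4·t ≡ 1 (mod 5).
    The inverse of 4 mod 5 is 4 (since 4·4 = 16 = 3·5 + 1), so t ≡ 4·1 = 4 ≡ 4 (mod 5).
    Then x = 14 + 44·4 = 190, valid modulo lcm(44, 5) = 220: x ≡ 190 (mod 220).
Verify: 190 mod 11 = 3 ✓, 190 mod 4 = 2 ✓, 190 mod 5 = 0 ✓.

x ≡ 190 (mod 220).


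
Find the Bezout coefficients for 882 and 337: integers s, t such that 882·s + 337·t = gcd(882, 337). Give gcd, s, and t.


Euclidean algorithm on (882, 337) — divide until remainder is 0:
  882 = 2 · 337 + 208
  337 = 1 · 208 + 129
  208 = 1 · 129 + 79
  129 = 1 · 79 + 50
  79 = 1 · 50 + 29
  50 = 1 · 29 + 21
  29 = 1 · 21 + 8
  21 = 2 · 8 + 5
  8 = 1 · 5 + 3
  5 = 1 · 3 + 2
  3 = 1 · 2 + 1
  2 = 2 · 1 + 0
gcd(882, 337) = 1.
Track Bezout coefficients alongside the remainders: start with r₀ = 882 = a·1 + b·0 (s = 1, t = 0) and r₁ = 337 = a·0 + b·1 (s = 0, t = 1); each new remainder r_{k+1} = r_{k-1} − q_k·r_k inherits s_{k+1} = s_{k-1} − q_k·s_k, t_{k+1} = t_{k-1} − q_k·t_k, so r_k = a·s_k + b·t_k at every step:
  q = 2: r = 208, s = 1 − 2·0 = 1, t = 0 − 2·1 = -2  (check: 882·1 + 337·(-2) = 208)
  q = 1: r = 129, s = 0 − 1·1 = -1, t = 1 − 1·(-2) = 3  (check: 882·(-1) + 337·3 = 129)
  q = 1: r = 79, s = 1 − 1·(-1) = 2, t = -2 − 1·3 = -5  (check: 882·2 + 337·(-5) = 79)
  q = 1: r = 50, s = -1 − 1·2 = -3, t = 3 − 1·(-5) = 8  (check: 882·(-3) + 337·8 = 50)
  q = 1: r = 29, s = 2 − 1·(-3) = 5, t = -5 − 1·8 = -13  (check: 882·5 + 337·(-13) = 29)
  q = 1: r = 21, s = -3 − 1·5 = -8, t = 8 − 1·(-13) = 21  (check: 882·(-8) + 337·21 = 21)
  q = 1: r = 8, s = 5 − 1·(-8) = 13, t = -13 − 1·21 = -34  (check: 882·13 + 337·(-34) = 8)
  q = 2: r = 5, s = -8 − 2·13 = -34, t = 21 − 2·(-34) = 89  (check: 882·(-34) + 337·89 = 5)
  q = 1: r = 3, s = 13 − 1·(-34) = 47, t = -34 − 1·89 = -123  (check: 882·47 + 337·(-123) = 3)
  q = 1: r = 2, s = -34 − 1·47 = -81, t = 89 − 1·(-123) = 212  (check: 882·(-81) + 337·212 = 2)
  q = 1: r = 1, s = 47 − 1·(-81) = 128, t = -123 − 1·212 = -335  (check: 882·128 + 337·(-335) = 1)
The row with r = 1 (the gcd) gives the Bezout coefficients s = 128, t = -335.
Result: 882 · (128) + 337 · (-335) = 1.

gcd(882, 337) = 1; s = 128, t = -335 (check: 882·128 + 337·(-335) = 1).


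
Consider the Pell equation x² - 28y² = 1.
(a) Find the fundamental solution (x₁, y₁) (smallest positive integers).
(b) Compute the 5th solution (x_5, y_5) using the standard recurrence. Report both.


Step 1: Find the fundamental solution (x₁, y₁) of x² - 28y² = 1.
  Expand √28 as a continued fraction. a₀ = ⌊√28⌋ = 5; iterate m_{k+1} = d_k·a_k − m_k, d_{k+1} = (28 − m_{k+1}²)/d_k, a_{k+1} = ⌊(a₀ + m_{k+1})/d_{k+1}⌋ (starting m₀ = 0, d₀ = 1), with convergents p_k = a_k·p_{k-1} + p_{k-2}, q_k = a_k·q_{k-1} + q_{k-2} (p₋₁ = 1, q₋₁ = 0):
  k = 0: a₀ = 5; p₀/q₀ = 5/1; p₀² − 28·q₀² = 25 − 28 = -3.
  k = 1: m = 5, d = 3, a = ⌊(5 + 5)/3⌋ = 3; p/q = (3·5 + 1)/(3·1 + 0) = 16/3; p² − 28·q² = 256 − 252 = 4.
  k = 2: m = 4, d = 4, a = ⌊(5 + 4)/4⌋ = 2; p/q = (2·16 + 5)/(2·3 + 1) = 37/7; p² − 28·q² = 1369 − 1372 = -3.
  k = 3: m = 4, d = 3, a = ⌊(5 + 4)/3⌋ = 3; p/q = (3·37 + 16)/(3·7 + 3) = 127/24; p² − 28·q² = 16129 − 16128 = 1.
  The first convergent with p² − 28·q² = 1 gives the fundamental solution (x₁, y₁) = (127, 24).
Step 2: Apply the recurrence (x_{n+1}, y_{n+1}) = (x₁x_n + 28y₁y_n, x₁y_n + y₁x_n) repeatedly.
  From (x_1, y_1) = (127, 24): x_2 = 127·127 + 28·24·24 = 32257; y_2 = 127·24 + 24·127 = 6096.
  From (x_2, y_2) = (32257, 6096): x_3 = 127·32257 + 28·24·6096 = 8193151; y_3 = 127·6096 + 24·32257 = 1548360.
  From (x_3, y_3) = (8193151, 1548360): x_4 = 127·8193151 + 28·24·1548360 = 2081028097; y_4 = 127·1548360 + 24·8193151 = 393277344.
  From (x_4, y_4) = (2081028097, 393277344): x_5 = 127·2081028097 + 28·24·393277344 = 528572943487; y_5 = 127·393277344 + 24·2081028097 = 99890897016.
Step 3: Verify x_5² - 28·y_5² = 279389356586511295719169 - 279389356586511295719168 = 1 (should be 1). ✓

(x_1, y_1) = (127, 24); (x_5, y_5) = (528572943487, 99890897016).


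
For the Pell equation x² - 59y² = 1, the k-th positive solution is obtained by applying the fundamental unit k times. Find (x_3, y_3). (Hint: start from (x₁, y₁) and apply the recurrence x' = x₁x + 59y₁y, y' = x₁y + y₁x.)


Step 1: Find the fundamental solution (x₁, y₁) of x² - 59y² = 1.
  Expand √59 as a continued fraction. a₀ = ⌊√59⌋ = 7; iterate m_{k+1} = d_k·a_k − m_k, d_{k+1} = (59 − m_{k+1}²)/d_k, a_{k+1} = ⌊(a₀ + m_{k+1})/d_{k+1}⌋ (starting m₀ = 0, d₀ = 1), with convergents p_k = a_k·p_{k-1} + p_{k-2}, q_k = a_k·q_{k-1} + q_{k-2} (p₋₁ = 1, q₋₁ = 0):
  k = 0: a₀ = 7; p₀/q₀ = 7/1; p₀² − 59·q₀² = 49 − 59 = -10.
  k = 1: m = 7, d = 10, a = ⌊(7 + 7)/10⌋ = 1; p/q = (1·7 + 1)/(1·1 + 0) = 8/1; p² − 59·q² = 64 − 59 = 5.
  k = 2: m = 3, d = 5, a = ⌊(7 + 3)/5⌋ = 2; p/q = (2·8 + 7)/(2·1 + 1) = 23/3; p² − 59·q² = 529 − 531 = -2.
  k = 3: m = 7, d = 2, a = ⌊(7 + 7)/2⌋ = 7; p/q = (7·23 + 8)/(7·3 + 1) = 169/22; p² − 59·q² = 28561 − 28556 = 5.
  k = 4: m = 7, d = 5, a = ⌊(7 + 7)/5⌋ = 2; p/q = (2·169 + 23)/(2·22 + 3) = 361/47; p² − 59·q² = 130321 − 130331 = -10.
  k = 5: m = 3, d = 10, a = ⌊(7 + 3)/10⌋ = 1; p/q = (1·361 + 169)/(1·47 + 22) = 530/69; p² − 59·q² = 280900 − 280899 = 1.
  The first convergent with p² − 59·q² = 1 gives the fundamental solution (x₁, y₁) = (530, 69).
Step 2: Apply the recurrence (x_{n+1}, y_{n+1}) = (x₁x_n + 59y₁y_n, x₁y_n + y₁x_n) repeatedly.
  From (x_1, y_1) = (530, 69): x_2 = 530·530 + 59·69·69 = 561799; y_2 = 530·69 + 69·530 = 73140.
  From (x_2, y_2) = (561799, 73140): x_3 = 530·561799 + 59·69·73140 = 595506410; y_3 = 530·73140 + 69·561799 = 77528331.
Step 3: Verify x_3² - 59·y_3² = 354627884351088100 - 354627884351088099 = 1 (should be 1). ✓

(x_1, y_1) = (530, 69); (x_3, y_3) = (595506410, 77528331).


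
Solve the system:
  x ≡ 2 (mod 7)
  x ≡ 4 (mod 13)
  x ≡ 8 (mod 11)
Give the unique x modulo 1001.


Moduli 7, 13, 11 are pairwise coprime; by CRT there is a unique solution modulo M = 7 · 13 · 11 = 1001.
Solve pairwise, accumulating the modulus:
  Start with x ≡ 2 (mod 7).
  Combine with x ≡ 4 (mod 13): since gcd(7, 13) = 1, we get a unique residue mod 91.
    Write x = 2 + 7·t and substitute into x ≡ 4 (mod 13): 7·t ≡ 4 − 2 = 2 (mod 13).
    The inverse of 7 mod 13 is 2 (since 7·2 = 14 = 1·13 + 1), so t ≡ 2·2 = 4 ≡ 4 (mod 13).
    Then x = 2 + 7·4 = 30, valid modulo lcm(7, 13) = 91: x ≡ 30 (mod 91).
  Combine with x ≡ 8 (mod 11): since gcd(91, 11) = 1, we get a unique residue mod 1001.
    Write x = 30 + 91·t and substitute into x ≡ 8 (mod 11): 91·t ≡ 8 − 30 = -22 (mod 11).
    Reduce coefficients mod 11: 3·t ≡ 0 (mod 11).
    The inverse of 3 mod 11 is 4 (since 3·4 = 12 = 1·11 + 1), so t ≡ 4·0 = 0 ≡ 0 (mod 11).
    Then x = 30 + 91·0 = 30, valid modulo lcm(91, 11) = 1001: x ≡ 30 (mod 1001).
Verify: 30 mod 7 = 2 ✓, 30 mod 13 = 4 ✓, 30 mod 11 = 8 ✓.

x ≡ 30 (mod 1001).


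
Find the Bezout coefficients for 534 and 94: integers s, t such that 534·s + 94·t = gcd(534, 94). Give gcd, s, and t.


Euclidean algorithm on (534, 94) — divide until remainder is 0:
  534 = 5 · 94 + 64
  94 = 1 · 64 + 30
  64 = 2 · 30 + 4
  30 = 7 · 4 + 2
  4 = 2 · 2 + 0
gcd(534, 94) = 2.
Track Bezout coefficients alongside the remainders: start with r₀ = 534 = a·1 + b·0 (s = 1, t = 0) and r₁ = 94 = a·0 + b·1 (s = 0, t = 1); each new remainder r_{k+1} = r_{k-1} − q_k·r_k inherits s_{k+1} = s_{k-1} − q_k·s_k, t_{k+1} = t_{k-1} − q_k·t_k, so r_k = a·s_k + b·t_k at every step:
  q = 5: r = 64, s = 1 − 5·0 = 1, t = 0 − 5·1 = -5  (check: 534·1 + 94·(-5) = 64)
  q = 1: r = 30, s = 0 − 1·1 = -1, t = 1 − 1·(-5) = 6  (check: 534·(-1) + 94·6 = 30)
  q = 2: r = 4, s = 1 − 2·(-1) = 3, t = -5 − 2·6 = -17  (check: 534·3 + 94·(-17) = 4)
  q = 7: r = 2, s = -1 − 7·3 = -22, t = 6 − 7·(-17) = 125  (check: 534·(-22) + 94·125 = 2)
The row with r = 2 (the gcd) gives the Bezout coefficients s = -22, t = 125.
Result: 534 · (-22) + 94 · (125) = 2.

gcd(534, 94) = 2; s = -22, t = 125 (check: 534·(-22) + 94·125 = 2).


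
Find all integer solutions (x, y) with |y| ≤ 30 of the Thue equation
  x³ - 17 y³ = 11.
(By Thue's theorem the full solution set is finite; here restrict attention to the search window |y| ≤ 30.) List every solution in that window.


The equation is x³ - 17y³ = 11. For fixed y, x³ = 17·y³ + 11, so a solution requires the RHS to be a perfect cube.
Strategy: iterate y from -30 to 30, compute RHS = 17·y³ + 11, and check whether it is a (positive or negative) perfect cube.
Check small values of y:
  y = 0: RHS = 11 is not a perfect cube.
  y = 1: RHS = 28 is not a perfect cube.
  y = -1: RHS = -6 is not a perfect cube.
  y = 2: RHS = 147 is not a perfect cube.
  y = -2: RHS = -125 = (-5)³ ⇒ x = -5 works.
  y = 3: RHS = 470 is not a perfect cube.
  y = -3: RHS = -448 is not a perfect cube.
Continuing the search up to |y| = 30 finds no further solutions beyond those listed.
Collected solutions: (-5, -2).

Solutions (with |y| ≤ 30): (-5, -2).


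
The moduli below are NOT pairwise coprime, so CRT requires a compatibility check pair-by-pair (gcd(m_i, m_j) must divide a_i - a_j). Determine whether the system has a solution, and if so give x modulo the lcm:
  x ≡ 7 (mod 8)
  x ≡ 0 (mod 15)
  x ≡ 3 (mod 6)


Moduli 8, 15, 6 are not pairwise coprime, so CRT works modulo lcm(m_i) when all pairwise compatibility conditions hold.
Pairwise compatibility: gcd(m_i, m_j) must divide a_i - a_j for every pair.
Merge one congruence at a time:
  Start: x ≡ 7 (mod 8).
  Combine with x ≡ 0 (mod 15): gcd(8, 15) = 1; 0 - 7 = -7, which IS divisible by 1, so compatible.
    Write x = 7 + 8·t and substitute into x ≡ 0 (mod 15): 8·t ≡ 0 − 7 = -7 (mod 15).
    Reduce coefficients mod 15: 8·t ≡ 8 (mod 15).
    The inverse of 8 mod 15 is 2 (since 8·2 = 16 = 1·15 + 1), so t ≡ 2·8 = 16 ≡ 1 (mod 15).
    Then x = 7 + 8·1 = 15, valid modulo lcm(8, 15) = 120: x ≡ 15 (mod 120).
  Combine with x ≡ 3 (mod 6): gcd(120, 6) = 6; 3 - 15 = -12, which IS divisible by 6, so compatible.
    Write x = 15 + 120·t and substitute into x ≡ 3 (mod 6): 120·t ≡ 3 − 15 = -12 (mod 6).
    Divide the congruence (and modulus) by g = 6: 20·t ≡ -2 (mod 1).
    Modulo 1 every t works; take t = 0.
    Then x = 15 + 120·0 = 15, valid modulo lcm(120, 6) = 120: x ≡ 15 (mod 120).
Verify: 15 mod 8 = 7, 15 mod 15 = 0, 15 mod 6 = 3.

x ≡ 15 (mod 120).


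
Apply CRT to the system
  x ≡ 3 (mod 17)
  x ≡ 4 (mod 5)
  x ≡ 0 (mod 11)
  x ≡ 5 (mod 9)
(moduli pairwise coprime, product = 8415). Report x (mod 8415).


Product of moduli M = 17 · 5 · 11 · 9 = 8415.
Merge one congruence at a time:
  Start: x ≡ 3 (mod 17).
  Combine with x ≡ 4 (mod 5); new modulus lcm = 85.
    Write x = 3 + 17·t and substitute into x ≡ 4 (mod 5): 17·t ≡ 4 − 3 = 1 (mod 5).
    Reduce coefficients mod 5: 2·t ≡ 1 (mod 5).
    The inverse of 2 mod 5 is 3 (since 2·3 = 6 = 1·5 + 1), so t ≡ 3·1 = 3 ≡ 3 (mod 5).
    Then x = 3 + 17·3 = 54, valid modulo lcm(17, 5) = 85: x ≡ 54 (mod 85).
  Combine with x ≡ 0 (mod 11); new modulus lcm = 935.
    Write x = 54 + 85·t and substitute into x ≡ 0 (mod 11): 85·t ≡ 0 − 54 = -54 (mod 11).
    Reduce coefficients mod 11: 8·t ≡ 1 (mod 11).
    The inverse of 8 mod 11 is 7 (since 8·7 = 56 = 5·11 + 1), so t ≡ 7·1 = 7 ≡ 7 (mod 11).
    Then x = 54 + 85·7 = 649, valid modulo lcm(85, 11) = 935: x ≡ 649 (mod 935).
  Combine with x ≡ 5 (mod 9); new modulus lcm = 8415.
    Write x = 649 + 935·t and substitute into x ≡ 5 (mod 9): 935·t ≡ 5 − 649 = -644 (mod 9).
    Reduce coefficients mod 9: 8·t ≡ 4 (mod 9).
    The inverse of 8 mod 9 is 8 (since 8·8 = 64 = 7·9 + 1), so t ≡ 8·4 = 32 ≡ 5 (mod 9).
    Then x = 649 + 935·5 = 5324, valid modulo lcm(935, 9) = 8415: x ≡ 5324 (mod 8415).
Verify against each original: 5324 mod 17 = 3, 5324 mod 5 = 4, 5324 mod 11 = 0, 5324 mod 9 = 5.

x ≡ 5324 (mod 8415).


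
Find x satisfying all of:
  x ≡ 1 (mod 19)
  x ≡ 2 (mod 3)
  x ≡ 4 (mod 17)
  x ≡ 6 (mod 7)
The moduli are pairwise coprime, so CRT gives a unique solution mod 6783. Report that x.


Product of moduli M = 19 · 3 · 17 · 7 = 6783.
Merge one congruence at a time:
  Start: x ≡ 1 (mod 19).
  Combine with x ≡ 2 (mod 3); new modulus lcm = 57.
    Write x = 1 + 19·t and substitute into x ≡ 2 (mod 3): 19·t ≡ 2 − 1 = 1 (mod 3).
    Reduce coefficients mod 3: 1·t ≡ 1 (mod 3).
    So t ≡ 1 (mod 3).
    Then x = 1 + 19·1 = 20, valid modulo lcm(19, 3) = 57: x ≡ 20 (mod 57).
  Combine with x ≡ 4 (mod 17); new modulus lcm = 969.
    Write x = 20 + 57·t and substitute into x ≡ 4 (mod 17): 57·t ≡ 4 − 20 = -16 (mod 17).
    Reduce coefficients mod 17: 6·t ≡ 1 (mod 17).
    The inverse of 6 mod 17 is 3 (since 6·3 = 18 = 1·17 + 1), so t ≡ 3·1 = 3 ≡ 3 (mod 17).
    Then x = 20 + 57·3 = 191, valid modulo lcm(57, 17) = 969: x ≡ 191 (mod 969).
  Combine with x ≡ 6 (mod 7); new modulus lcm = 6783.
    Write x = 191 + 969·t and substitute into x ≡ 6 (mod 7): 969·t ≡ 6 − 191 = -185 (mod 7).
    Reduce coefficients mod 7: 3·t ≡ 4 (mod 7).
    The inverse of 3 mod 7 is 5 (since 3·5 = 15 = 2·7 + 1), so t ≡ 5·4 = 20 ≡ 6 (mod 7).
    Then x = 191 + 969·6 = 6005, valid modulo lcm(969, 7) = 6783: x ≡ 6005 (mod 6783).
Verify against each original: 6005 mod 19 = 1, 6005 mod 3 = 2, 6005 mod 17 = 4, 6005 mod 7 = 6.

x ≡ 6005 (mod 6783).


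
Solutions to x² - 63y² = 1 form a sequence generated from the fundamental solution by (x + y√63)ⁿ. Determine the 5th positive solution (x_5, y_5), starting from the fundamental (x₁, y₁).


Step 1: Find the fundamental solution (x₁, y₁) of x² - 63y² = 1.
  Expand √63 as a continued fraction. a₀ = ⌊√63⌋ = 7; iterate m_{k+1} = d_k·a_k − m_k, d_{k+1} = (63 − m_{k+1}²)/d_k, a_{k+1} = ⌊(a₀ + m_{k+1})/d_{k+1}⌋ (starting m₀ = 0, d₀ = 1), with convergents p_k = a_k·p_{k-1} + p_{k-2}, q_k = a_k·q_{k-1} + q_{k-2} (p₋₁ = 1, q₋₁ = 0):
  k = 0: a₀ = 7; p₀/q₀ = 7/1; p₀² − 63·q₀² = 49 − 63 = -14.
  k = 1: m = 7, d = 14, a = ⌊(7 + 7)/14⌋ = 1; p/q = (1·7 + 1)/(1·1 + 0) = 8/1; p² − 63·q² = 64 − 63 = 1.
  The first convergent with p² − 63·q² = 1 gives the fundamental solution (x₁, y₁) = (8, 1).
Step 2: Apply the recurrence (x_{n+1}, y_{n+1}) = (x₁x_n + 63y₁y_n, x₁y_n + y₁x_n) repeatedly.
  From (x_1, y_1) = (8, 1): x_2 = 8·8 + 63·1·1 = 127; y_2 = 8·1 + 1·8 = 16.
  From (x_2, y_2) = (127, 16): x_3 = 8·127 + 63·1·16 = 2024; y_3 = 8·16 + 1·127 = 255.
  From (x_3, y_3) = (2024, 255): x_4 = 8·2024 + 63·1·255 = 32257; y_4 = 8·255 + 1·2024 = 4064.
  From (x_4, y_4) = (32257, 4064): x_5 = 8·32257 + 63·1·4064 = 514088; y_5 = 8·4064 + 1·32257 = 64769.
Step 3: Verify x_5² - 63·y_5² = 264286471744 - 264286471743 = 1 (should be 1). ✓

(x_1, y_1) = (8, 1); (x_5, y_5) = (514088, 64769).


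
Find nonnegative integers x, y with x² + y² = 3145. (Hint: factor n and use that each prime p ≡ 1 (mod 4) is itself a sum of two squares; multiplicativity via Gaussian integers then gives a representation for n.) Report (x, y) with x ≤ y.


Step 1: Factor n = 3145 = 5 · 17 · 37.
Step 2: Check the mod-4 condition on each prime factor: 5 ≡ 1 (mod 4), exponent 1; 17 ≡ 1 (mod 4), exponent 1; 37 ≡ 1 (mod 4), exponent 1.
All primes ≡ 3 (mod 4) appear to even exponent (or don't appear), so by the two-squares theorem n IS expressible as a sum of two squares.
Step 3: Build a representation. Here n = 5 · 17 · 37 is a product of primes ≡ 1 (mod 4). Each prime p ≡ 1 (mod 4) is itself a sum of two squares; find a² by testing p − a² for a perfect square:
  5: 5 − 1² = 4 = 2² ⇒ 5 = 1² + 2².
  17: 17 − 1² = 16 = 4² ⇒ 17 = 1² + 4².
  37: 37 − 1² = 36 = 6² ⇒ 37 = 1² + 6².
  Combine using the Brahmagupta–Fibonacci identity (a² + b²)(c² + d²) = (ac − bd)² + (ad + bc)² = (ac + bd)² + (ad − bc)²:
  5 · 17 = 85: from (1² + 2²)(1² + 4²), take (1·1 − 2·4, 1·4 + 2·1) = (1 − 8, 4 + 2) = (-7, 6); dropping signs (only squares matter) gives (7, 6); check 7² + 6² = 49 + 36 = 85 ✓.
  85 · 37 = 3145: from (7² + 6²)(1² + 6²), take (7·1 − 6·6, 7·6 + 6·1) = (7 − 36, 42 + 6) = (-29, 48); dropping signs (only squares matter) gives (29, 48); check 29² + 48² = 841 + 2304 = 3145 ✓.
Step 4: Order so x ≤ y and verify: 29² + 48² = 841 + 2304 = 3145 = n. ✓

n = 3145 = 29² + 48² (one valid representation with x ≤ y).


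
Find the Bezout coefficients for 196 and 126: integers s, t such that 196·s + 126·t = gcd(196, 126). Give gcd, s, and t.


Euclidean algorithm on (196, 126) — divide until remainder is 0:
  196 = 1 · 126 + 70
  126 = 1 · 70 + 56
  70 = 1 · 56 + 14
  56 = 4 · 14 + 0
gcd(196, 126) = 14.
Track Bezout coefficients alongside the remainders: start with r₀ = 196 = a·1 + b·0 (s = 1, t = 0) and r₁ = 126 = a·0 + b·1 (s = 0, t = 1); each new remainder r_{k+1} = r_{k-1} − q_k·r_k inherits s_{k+1} = s_{k-1} − q_k·s_k, t_{k+1} = t_{k-1} − q_k·t_k, so r_k = a·s_k + b·t_k at every step:
  q = 1: r = 70, s = 1 − 1·0 = 1, t = 0 − 1·1 = -1  (check: 196·1 + 126·(-1) = 70)
  q = 1: r = 56, s = 0 − 1·1 = -1, t = 1 − 1·(-1) = 2  (check: 196·(-1) + 126·2 = 56)
  q = 1: r = 14, s = 1 − 1·(-1) = 2, t = -1 − 1·2 = -3  (check: 196·2 + 126·(-3) = 14)
The row with r = 14 (the gcd) gives the Bezout coefficients s = 2, t = -3.
Result: 196 · (2) + 126 · (-3) = 14.

gcd(196, 126) = 14; s = 2, t = -3 (check: 196·2 + 126·(-3) = 14).


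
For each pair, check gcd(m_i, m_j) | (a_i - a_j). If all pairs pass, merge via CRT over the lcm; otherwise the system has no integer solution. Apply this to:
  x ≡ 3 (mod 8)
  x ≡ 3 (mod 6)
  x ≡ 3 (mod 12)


Moduli 8, 6, 12 are not pairwise coprime, so CRT works modulo lcm(m_i) when all pairwise compatibility conditions hold.
Pairwise compatibility: gcd(m_i, m_j) must divide a_i - a_j for every pair.
Merge one congruence at a time:
  Start: x ≡ 3 (mod 8).
  Combine with x ≡ 3 (mod 6): gcd(8, 6) = 2; 3 - 3 = 0, which IS divisible by 2, so compatible.
    Write x = 3 + 8·t and substitute into x ≡ 3 (mod 6): 8·t ≡ 3 − 3 = 0 (mod 6).
    Divide the congruence (and modulus) by g = 2: 4·t ≡ 0 (mod 3).
    Reduce coefficients mod 3: 1·t ≡ 0 (mod 3).
    So t ≡ 0 (mod 3).
    Then x = 3 + 8·0 = 3, valid modulo lcm(8, 6) = 24: x ≡ 3 (mod 24).
  Combine with x ≡ 3 (mod 12): gcd(24, 12) = 12; 3 - 3 = 0, which IS divisible by 12, so compatible.
    Write x = 3 + 24·t and substitute into x ≡ 3 (mod 12): 24·t ≡ 3 − 3 = 0 (mod 12).
    Divide the congruence (and modulus) by g = 12: 2·t ≡ 0 (mod 1).
    Modulo 1 every t works; take t = 0.
    Then x = 3 + 24·0 = 3, valid modulo lcm(24, 12) = 24: x ≡ 3 (mod 24).
Verify: 3 mod 8 = 3, 3 mod 6 = 3, 3 mod 12 = 3.

x ≡ 3 (mod 24).


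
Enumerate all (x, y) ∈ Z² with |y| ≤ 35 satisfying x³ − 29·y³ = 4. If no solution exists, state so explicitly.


The equation is x³ - 29y³ = 4. For fixed y, x³ = 29·y³ + 4, so a solution requires the RHS to be a perfect cube.
Strategy: iterate y from -35 to 35, compute RHS = 29·y³ + 4, and check whether it is a (positive or negative) perfect cube.
Check small values of y:
  y = 0: RHS = 4 is not a perfect cube.
  y = 1: RHS = 33 is not a perfect cube.
  y = -1: RHS = -25 is not a perfect cube.
  y = 2: RHS = 236 is not a perfect cube.
  y = -2: RHS = -228 is not a perfect cube.
  y = 3: RHS = 787 is not a perfect cube.
  y = -3: RHS = -779 is not a perfect cube.
Continuing the search up to |y| = 35 finds no solutions either.
No (x, y) in the scanned range satisfies the equation.

No integer solutions with |y| ≤ 35.


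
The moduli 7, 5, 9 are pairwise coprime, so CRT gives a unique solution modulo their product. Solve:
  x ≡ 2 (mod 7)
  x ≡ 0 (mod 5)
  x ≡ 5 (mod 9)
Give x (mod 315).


Moduli 7, 5, 9 are pairwise coprime; by CRT there is a unique solution modulo M = 7 · 5 · 9 = 315.
Solve pairwise, accumulating the modulus:
  Start with x ≡ 2 (mod 7).
  Combine with x ≡ 0 (mod 5): since gcd(7, 5) = 1, we get a unique residue mod 35.
    Write x = 2 + 7·t and substitute into x ≡ 0 (mod 5): 7·t ≡ 0 − 2 = -2 (mod 5).
    Reduce coefficients mod 5: 2·t ≡ 3 (mod 5).
    The inverse of 2 mod 5 is 3 (since 2·3 = 6 = 1·5 + 1), so t ≡ 3·3 = 9 ≡ 4 (mod 5).
    Then x = 2 + 7·4 = 30, valid modulo lcm(7, 5) = 35: x ≡ 30 (mod 35).
  Combine with x ≡ 5 (mod 9): since gcd(35, 9) = 1, we get a unique residue mod 315.
    Write x = 30 + 35·t and substitute into x ≡ 5 (mod 9): 35·t ≡ 5 − 30 = -25 (mod 9).
    Reduce coefficients mod 9: 8·t ≡ 2 (mod 9).
    The inverse of 8 mod 9 is 8 (since 8·8 = 64 = 7·9 + 1), so t ≡ 8·2 = 16 ≡ 7 (mod 9).
    Then x = 30 + 35·7 = 275, valid modulo lcm(35, 9) = 315: x ≡ 275 (mod 315).
Verify: 275 mod 7 = 2 ✓, 275 mod 5 = 0 ✓, 275 mod 9 = 5 ✓.

x ≡ 275 (mod 315).


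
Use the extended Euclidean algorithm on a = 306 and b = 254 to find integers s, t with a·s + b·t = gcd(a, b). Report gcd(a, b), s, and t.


Euclidean algorithm on (306, 254) — divide until remainder is 0:
  306 = 1 · 254 + 52
  254 = 4 · 52 + 46
  52 = 1 · 46 + 6
  46 = 7 · 6 + 4
  6 = 1 · 4 + 2
  4 = 2 · 2 + 0
gcd(306, 254) = 2.
Track Bezout coefficients alongside the remainders: start with r₀ = 306 = a·1 + b·0 (s = 1, t = 0) and r₁ = 254 = a·0 + b·1 (s = 0, t = 1); each new remainder r_{k+1} = r_{k-1} − q_k·r_k inherits s_{k+1} = s_{k-1} − q_k·s_k, t_{k+1} = t_{k-1} − q_k·t_k, so r_k = a·s_k + b·t_k at every step:
  q = 1: r = 52, s = 1 − 1·0 = 1, t = 0 − 1·1 = -1  (check: 306·1 + 254·(-1) = 52)
  q = 4: r = 46, s = 0 − 4·1 = -4, t = 1 − 4·(-1) = 5  (check: 306·(-4) + 254·5 = 46)
  q = 1: r = 6, s = 1 − 1·(-4) = 5, t = -1 − 1·5 = -6  (check: 306·5 + 254·(-6) = 6)
  q = 7: r = 4, s = -4 − 7·5 = -39, t = 5 − 7·(-6) = 47  (check: 306·(-39) + 254·47 = 4)
  q = 1: r = 2, s = 5 − 1·(-39) = 44, t = -6 − 1·47 = -53  (check: 306·44 + 254·(-53) = 2)
The row with r = 2 (the gcd) gives the Bezout coefficients s = 44, t = -53.
Result: 306 · (44) + 254 · (-53) = 2.

gcd(306, 254) = 2; s = 44, t = -53 (check: 306·44 + 254·(-53) = 2).


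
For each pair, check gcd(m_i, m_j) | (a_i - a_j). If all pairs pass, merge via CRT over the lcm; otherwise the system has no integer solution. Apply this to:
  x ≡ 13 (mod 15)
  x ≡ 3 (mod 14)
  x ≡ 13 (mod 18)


Moduli 15, 14, 18 are not pairwise coprime, so CRT works modulo lcm(m_i) when all pairwise compatibility conditions hold.
Pairwise compatibility: gcd(m_i, m_j) must divide a_i - a_j for every pair.
Merge one congruence at a time:
  Start: x ≡ 13 (mod 15).
  Combine with x ≡ 3 (mod 14): gcd(15, 14) = 1; 3 - 13 = -10, which IS divisible by 1, so compatible.
    Write x = 13 + 15·t and substitute into x ≡ 3 (mod 14): 15·t ≡ 3 − 13 = -10 (mod 14).
    Reduce coefficients mod 14: 1·t ≡ 4 (mod 14).
    So t ≡ 4 (mod 14).
    Then x = 13 + 15·4 = 73, valid modulo lcm(15, 14) = 210: x ≡ 73 (mod 210).
  Combine with x ≡ 13 (mod 18): gcd(210, 18) = 6; 13 - 73 = -60, which IS divisible by 6, so compatible.
    Write x = 73 + 210·t and substitute into x ≡ 13 (mod 18): 210·t ≡ 13 − 73 = -60 (mod 18).
    Divide the congruence (and modulus) by g = 6: 35·t ≡ -10 (mod 3).
    Reduce coefficients mod 3: 2·t ≡ 2 (mod 3).
    The inverse of 2 mod 3 is 2 (since 2·2 = 4 = 1·3 + 1), so t ≡ 2·2 = 4 ≡ 1 (mod 3).
    Then x = 73 + 210·1 = 283, valid modulo lcm(210, 18) = 630: x ≡ 283 (mod 630).
Verify: 283 mod 15 = 13, 283 mod 14 = 3, 283 mod 18 = 13.

x ≡ 283 (mod 630).


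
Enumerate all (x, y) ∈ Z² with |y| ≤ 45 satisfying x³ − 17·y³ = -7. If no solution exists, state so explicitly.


The equation is x³ - 17y³ = -7. For fixed y, x³ = 17·y³ − 7, so a solution requires the RHS to be a perfect cube.
Strategy: iterate y from -45 to 45, compute RHS = 17·y³ − 7, and check whether it is a (positive or negative) perfect cube.
Check small values of y:
  y = 0: RHS = -7 is not a perfect cube.
  y = 1: RHS = 10 is not a perfect cube.
  y = -1: RHS = -24 is not a perfect cube.
  y = 2: RHS = 129 is not a perfect cube.
  y = -2: RHS = -143 is not a perfect cube.
  y = 3: RHS = 452 is not a perfect cube.
  y = -3: RHS = -466 is not a perfect cube.
Continuing the search up to |y| = 45 finds no solutions either.
No (x, y) in the scanned range satisfies the equation.

No integer solutions with |y| ≤ 45.


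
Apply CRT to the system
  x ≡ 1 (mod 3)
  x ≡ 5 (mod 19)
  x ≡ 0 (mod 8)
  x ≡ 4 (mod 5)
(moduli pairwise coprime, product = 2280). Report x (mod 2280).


Product of moduli M = 3 · 19 · 8 · 5 = 2280.
Merge one congruence at a time:
  Start: x ≡ 1 (mod 3).
  Combine with x ≡ 5 (mod 19); new modulus lcm = 57.
    Write x = 1 + 3·t and substitute into x ≡ 5 (mod 19): 3·t ≡ 5 − 1 = 4 (mod 19).
    The inverse of 3 mod 19 is 13 (since 3·13 = 39 = 2·19 + 1), so t ≡ 13·4 = 52 ≡ 14 (mod 19).
    Then x = 1 + 3·14 = 43, valid modulo lcm(3, 19) = 57: x ≡ 43 (mod 57).
  Combine with x ≡ 0 (mod 8); new modulus lcm = 456.
    Write x = 43 + 57·t and substitute into x ≡ 0 (mod 8): 57·t ≡ 0 − 43 = -43 (mod 8).
    Reduce coefficients mod 8: 1·t ≡ 5 (mod 8).
    So t ≡ 5 (mod 8).
    Then x = 43 + 57·5 = 328, valid modulo lcm(57, 8) = 456: x ≡ 328 (mod 456).
  Combine with x ≡ 4 (mod 5); new modulus lcm = 2280.
    Write x = 328 + 456·t and substitute into x ≡ 4 (mod 5): 456·t ≡ 4 − 328 = -324 (mod 5).
    Reduce coefficients mod 5: 1·t ≡ 1 (mod 5).
    So t ≡ 1 (mod 5).
    Then x = 328 + 456·1 = 784, valid modulo lcm(456, 5) = 2280: x ≡ 784 (mod 2280).
Verify against each original: 784 mod 3 = 1, 784 mod 19 = 5, 784 mod 8 = 0, 784 mod 5 = 4.

x ≡ 784 (mod 2280).


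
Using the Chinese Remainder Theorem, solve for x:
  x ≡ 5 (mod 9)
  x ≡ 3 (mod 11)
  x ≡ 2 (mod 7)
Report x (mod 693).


Moduli 9, 11, 7 are pairwise coprime; by CRT there is a unique solution modulo M = 9 · 11 · 7 = 693.
Solve pairwise, accumulating the modulus:
  Start with x ≡ 5 (mod 9).
  Combine with x ≡ 3 (mod 11): since gcd(9, 11) = 1, we get a unique residue mod 99.
    Write x = 5 + 9·t and substitute into x ≡ 3 (mod 11): 9·t ≡ 3 − 5 = -2 (mod 11).
    Reduce coefficients mod 11: 9·t ≡ 9 (mod 11).
    The inverse of 9 mod 11 is 5 (since 9·5 = 45 = 4·11 + 1), so t ≡ 5·9 = 45 ≡ 1 (mod 11).
    Then x = 5 + 9·1 = 14, valid modulo lcm(9, 11) = 99: x ≡ 14 (mod 99).
  Combine with x ≡ 2 (mod 7): since gcd(99, 7) = 1, we get a unique residue mod 693.
    Write x = 14 + 99·t and substitute into x ≡ 2 (mod 7): 99·t ≡ 2 − 14 = -12 (mod 7).
    Reduce coefficients mod 7: 1·t ≡ 2 (mod 7).
    So t ≡ 2 (mod 7).
    Then x = 14 + 99·2 = 212, valid modulo lcm(99, 7) = 693: x ≡ 212 (mod 693).
Verify: 212 mod 9 = 5 ✓, 212 mod 11 = 3 ✓, 212 mod 7 = 2 ✓.

x ≡ 212 (mod 693).
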